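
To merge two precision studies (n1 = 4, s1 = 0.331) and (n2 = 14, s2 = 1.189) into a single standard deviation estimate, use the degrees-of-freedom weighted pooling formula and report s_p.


s_p = sqrt(((n1-1)*s1^2 + (n2-1)*s2^2) / (n1+n2-2))
numerator = (4-1)*0.331^2 + (14-1)*1.189^2 = 0.328683 + 18.378373 = 18.707056
denominator = 4 + 14 - 2 = 16
s_p^2 = 18.707056 / 16 = 1.169191
s_p = sqrt(1.169191) = 1.0813

1.0813


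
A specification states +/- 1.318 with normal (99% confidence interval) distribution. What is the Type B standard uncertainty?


u_B = half_width / 2.576
u_B = 1.318 / 2.576
u_B = 0.5116

0.5116


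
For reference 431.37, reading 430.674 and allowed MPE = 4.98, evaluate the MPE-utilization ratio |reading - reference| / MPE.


e = indication - reference = 430.674 - 431.37 = -0.6960
|e| = 0.6960
ratio = |e| / MPE = 0.6960 / 4.98
ratio = 0.1398

0.1398


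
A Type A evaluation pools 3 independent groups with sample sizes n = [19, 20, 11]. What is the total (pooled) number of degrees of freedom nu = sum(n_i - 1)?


nu = sum_i (n_i - 1)
nu = ((19 - 1) + (20 - 1) + (11 - 1))
nu = 18 + 19 + 10
nu = 47

47


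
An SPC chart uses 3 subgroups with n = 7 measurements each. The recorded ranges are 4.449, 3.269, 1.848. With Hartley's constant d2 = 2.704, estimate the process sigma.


R_bar = (4.449 + 3.269 + 1.848) / 3
R_bar = 9.566 / 3 = 3.1886667
sigma_hat = R_bar / d2 = 3.1886667 / 2.704 = 1.1792

1.1792


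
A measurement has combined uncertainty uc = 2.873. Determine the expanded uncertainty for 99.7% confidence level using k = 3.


U = k * uc
U = 3 * 2.873
U = 8.6190

8.6190


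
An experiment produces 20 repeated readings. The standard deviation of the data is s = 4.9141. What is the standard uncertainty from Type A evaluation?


u_A = s / sqrt(n)
u_A = 4.9141 / sqrt(20)
u_A = 4.9141 / 4.472136
u_A = 1.0988

1.0988


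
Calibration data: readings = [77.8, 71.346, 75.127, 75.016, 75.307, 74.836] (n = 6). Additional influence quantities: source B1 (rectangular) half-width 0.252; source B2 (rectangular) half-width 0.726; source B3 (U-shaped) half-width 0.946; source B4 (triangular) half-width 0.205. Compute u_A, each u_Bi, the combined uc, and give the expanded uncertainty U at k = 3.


mean = (77.8 + 71.346 + 75.127 + 75.016 + 75.307 + 74.836) / 6 = 74.90533333
s = sqrt(sum((x - mean)^2)/(n-1)) = 2.0627882
u_A = s / sqrt(n) = 2.0627882 / sqrt(6) = 0.84212976
u_B1 = 0.252 / sqrt(3) = 0.14549227
u_B2 = 0.726 / sqrt(3) = 0.4191563
u_B3 = 0.946 / sqrt(2) = 0.66892302
u_B4 = 0.205 / sqrt(6) = 0.0836909
uc = sqrt(0.84212976^2 + 0.14549227^2 + 0.4191563^2 + 0.66892302^2 + 0.0836909^2) = 1.1664068
U = k * uc = 3 * 1.1664068
U = 3.4992

3.4992


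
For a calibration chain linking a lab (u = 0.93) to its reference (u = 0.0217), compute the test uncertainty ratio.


TUR = u_lab / u_ref
= 0.93 / 0.0217
= 42.8571

42.8571


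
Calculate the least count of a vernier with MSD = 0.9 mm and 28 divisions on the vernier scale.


LC = MSD / n_div
= 0.9 / 28
= 0.0321

0.0321


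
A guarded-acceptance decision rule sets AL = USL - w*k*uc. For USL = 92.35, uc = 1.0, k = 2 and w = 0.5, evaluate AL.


U = k * uc = 2 * 1.0 = 2
guard band g = w * U = 0.5 * 2 = 1
AL = USL - g = 92.35 - 1
AL = 91.3500

91.3500


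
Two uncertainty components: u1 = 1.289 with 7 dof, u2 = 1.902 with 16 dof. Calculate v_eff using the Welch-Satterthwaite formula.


uc = sqrt(u1^2 + u2^2) = sqrt(1.289^2 + 1.902^2) = 2.2976347
v_eff = uc^4 / (u1^4/v1 + u2^4/v2)
= 2.2976347^4 / (1.289^4/7 + 1.902^4/16)
= 27.869163 / 1.21232
v_eff = 22.9883

22.9883


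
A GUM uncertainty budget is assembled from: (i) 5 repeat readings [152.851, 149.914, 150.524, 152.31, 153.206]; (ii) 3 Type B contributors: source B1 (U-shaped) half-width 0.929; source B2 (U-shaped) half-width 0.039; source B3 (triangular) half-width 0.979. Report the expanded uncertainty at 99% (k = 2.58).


mean = (152.851 + 149.914 + 150.524 + 152.31 + 153.206) / 5 = 151.761
s = sqrt(sum((x - mean)^2)/(n-1)) = 1.4593752
u_A = s / sqrt(n) = 1.4593752 / sqrt(5) = 0.65265243
u_B1 = 0.929 / sqrt(2) = 0.6569022
u_B2 = 0.039 / sqrt(2) = 0.027577164
u_B3 = 0.979 / sqrt(6) = 0.39967508
uc = sqrt(0.65265243^2 + 0.6569022^2 + 0.027577164^2 + 0.39967508^2) = 1.0089481
U = k * uc = 2.58 * 1.0089481
U = 2.6031

2.6031


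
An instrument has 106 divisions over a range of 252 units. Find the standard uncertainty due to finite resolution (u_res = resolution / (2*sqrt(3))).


resolution = range / divisions
resolution = 252 / 106 = 2.3773585
u_res = resolution / (2*sqrt(3))
u_res = 2.3773585 / 3.4641016
u_res = 0.6863

0.6863


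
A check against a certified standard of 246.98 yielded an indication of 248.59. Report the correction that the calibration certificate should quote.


Correction = standard - reading
= 246.98 - 248.59
= -1.6100

-1.6100


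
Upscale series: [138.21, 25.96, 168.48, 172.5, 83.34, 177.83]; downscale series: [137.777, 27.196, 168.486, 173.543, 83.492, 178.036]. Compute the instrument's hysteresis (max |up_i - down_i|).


|138.21 - 137.777| = 0.4330
|25.96 - 27.196| = 1.2360
|168.48 - 168.486| = 0.0060
|172.5 - 173.543| = 1.0430
|83.34 - 83.492| = 0.1520
|177.83 - 178.036| = 0.2060
hysteresis = max(diffs) = 1.2360

1.2360


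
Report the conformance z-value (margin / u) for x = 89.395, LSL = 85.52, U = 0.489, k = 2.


u = U / k = 0.489 / 2 = 0.2445
margin = |LSL - x| = |85.52 - 89.395| = 3.875
z = margin / u = 3.875 / 0.2445
z = 15.8487

15.8487


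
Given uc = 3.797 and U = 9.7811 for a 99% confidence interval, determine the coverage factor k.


k = U / uc
k = 9.7811 / 3.797
k = 2.576

2.576


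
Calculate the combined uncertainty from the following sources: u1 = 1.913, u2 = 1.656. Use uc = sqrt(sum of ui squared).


uc = sqrt(1.913^2 + 1.656^2)
uc = sqrt(6.401905)
uc = 2.5302

2.5302


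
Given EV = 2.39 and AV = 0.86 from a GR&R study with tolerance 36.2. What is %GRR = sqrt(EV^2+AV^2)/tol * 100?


GRR = sqrt(EV^2 + AV^2) = sqrt(2.39^2 + 0.86^2) = 2.5400197
%GRR = GRR / tol * 100 = 2.5400197 / 36.2 * 100
%GRR = 7.0166

7.0166


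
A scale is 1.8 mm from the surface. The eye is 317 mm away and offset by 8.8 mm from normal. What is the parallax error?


error = h * offset / d
= 1.8 * 8.8 / 317
= 0.0500

0.0500


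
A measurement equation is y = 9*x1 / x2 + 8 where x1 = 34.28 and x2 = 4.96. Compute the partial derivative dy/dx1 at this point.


y = 9*x1 / x2 + 8
dy/dx1 = 9/x2
Evaluate at x2 = 4.96: c1 = 9 / 4.96
c1 = 1.8145

1.8145


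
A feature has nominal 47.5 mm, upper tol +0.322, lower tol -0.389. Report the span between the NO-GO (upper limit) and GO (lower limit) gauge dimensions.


GO = nominal - lower_tol (smallest hole = maximum material condition)
GO = 47.5 - 0.389 = 47.111
NO-GO = nominal + upper_tol (largest hole = least material condition)
NO-GO = 47.5 + 0.322 = 47.822
spread = NO-GO - GO = 47.822 - 47.111 = 0.7110

0.7110


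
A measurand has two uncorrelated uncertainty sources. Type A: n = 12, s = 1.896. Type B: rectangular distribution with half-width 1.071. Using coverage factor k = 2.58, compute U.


u_A = s / sqrt(n) = 1.896 / sqrt(12) = 0.54732806
u_B = half_width / sqrt(3) = 1.071 / sqrt(3) = 0.61834214
uc = sqrt(u_A^2 + u_B^2) = sqrt(0.54732806^2 + 0.61834214^2) = 0.82578145
U = k * uc = 2.58 * 0.82578145
U = 2.1305

2.1305


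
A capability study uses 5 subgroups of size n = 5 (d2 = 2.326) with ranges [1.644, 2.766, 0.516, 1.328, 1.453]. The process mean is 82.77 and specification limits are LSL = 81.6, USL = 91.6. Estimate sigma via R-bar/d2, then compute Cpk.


R_bar = (1.644 + 2.766 + 0.516 + 1.328 + 1.453) / 5 = 1.5414
sigma = R_bar / d2 = 1.5414 / 2.326 = 0.66268272
Cp = (USL - LSL)/(6*sigma) = (91.6 - 81.6)/(6*0.66268272) = 2.5150
Cpu = (91.6 - 82.77)/(3*0.66268272) = 4.4415
Cpl = (82.77 - 81.6)/(3*0.66268272) = 0.5885
Cpk = min(Cpu, Cpl) = 0.5885

0.5885


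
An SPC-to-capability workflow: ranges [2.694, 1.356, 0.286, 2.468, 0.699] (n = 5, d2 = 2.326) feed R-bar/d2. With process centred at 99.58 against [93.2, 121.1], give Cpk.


R_bar = (2.694 + 1.356 + 0.286 + 2.468 + 0.699) / 5 = 1.5006
sigma = R_bar / d2 = 1.5006 / 2.326 = 0.64514187
Cp = (USL - LSL)/(6*sigma) = (121.1 - 93.2)/(6*0.64514187) = 7.2077
Cpu = (121.1 - 99.58)/(3*0.64514187) = 11.1190
Cpl = (99.58 - 93.2)/(3*0.64514187) = 3.2964
Cpk = min(Cpu, Cpl) = 3.2964

3.2964


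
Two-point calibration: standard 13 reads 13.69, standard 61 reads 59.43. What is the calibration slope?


slope = (y2 - y1) / (x2 - x1)
= (59.43 - 13.69) / (61 - 13)
= 45.7400 / 48
= 0.9529

0.9529


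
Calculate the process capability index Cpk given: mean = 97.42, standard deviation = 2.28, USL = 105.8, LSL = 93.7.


Cpu = (USL - mean) / (3*sigma) = (105.8 - 97.42) / (3*2.28) = 1.2251
Cpl = (mean - LSL) / (3*sigma) = (97.42 - 93.7) / (3*2.28) = 0.5439
Cpk = min(Cpu, Cpl) = 0.5439

0.5439


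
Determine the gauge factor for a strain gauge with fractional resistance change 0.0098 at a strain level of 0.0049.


GF = (dR/R) / epsilon
= 0.0098 / 0.0049
= 2.0000

2.0000


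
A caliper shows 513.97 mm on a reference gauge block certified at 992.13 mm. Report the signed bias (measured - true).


Systematic error = measured - true
= 513.97 - 992.13
= -478.1600

-478.1600


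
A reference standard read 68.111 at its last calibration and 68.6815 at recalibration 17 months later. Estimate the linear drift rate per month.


rate = (v2 - v1) / months
= (68.6815 - 68.111) / 17
= 0.5705 / 17
= 0.0336

0.0336


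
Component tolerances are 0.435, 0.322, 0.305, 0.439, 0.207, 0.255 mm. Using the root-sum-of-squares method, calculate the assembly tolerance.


RSS = sqrt(0.435^2 + 0.322^2 + 0.305^2 + 0.439^2 + 0.207^2 + 0.255^2)
= sqrt(0.686529)
= 0.8286

0.8286


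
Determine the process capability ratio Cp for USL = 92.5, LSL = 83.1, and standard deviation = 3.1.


Cp = (USL - LSL) / (6 * sigma)
= (92.5 - 83.1) / (6 * 3.1)
= 9.4000 / 18.6000
= 0.5054

0.5054


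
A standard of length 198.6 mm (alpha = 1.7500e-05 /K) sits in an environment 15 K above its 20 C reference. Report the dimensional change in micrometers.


dL = L * alpha * dT
= 198.6 * 1.7500e-05 * 15
= 0.0521325 mm
dL_um = 0.0521325 * 1000 = 52.1325 um

52.1325


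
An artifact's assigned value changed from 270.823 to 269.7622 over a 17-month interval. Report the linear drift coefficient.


rate = (v2 - v1) / months
= (269.7622 - 270.823) / 17
= -1.0608 / 17
= -0.0624

-0.0624


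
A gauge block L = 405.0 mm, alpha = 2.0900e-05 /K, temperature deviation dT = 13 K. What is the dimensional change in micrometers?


dL = L * alpha * dT
= 405.0 * 2.0900e-05 * 13
= 0.1100385 mm
dL_um = 0.1100385 * 1000 = 110.0385 um

110.0385


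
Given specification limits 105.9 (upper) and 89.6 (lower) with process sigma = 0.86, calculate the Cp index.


Cp = (USL - LSL) / (6 * sigma)
= (105.9 - 89.6) / (6 * 0.86)
= 16.3000 / 5.1600
= 3.1589

3.1589


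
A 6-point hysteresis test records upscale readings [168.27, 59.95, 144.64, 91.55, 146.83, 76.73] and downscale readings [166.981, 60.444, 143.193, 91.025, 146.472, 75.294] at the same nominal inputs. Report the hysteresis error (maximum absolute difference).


|168.27 - 166.981| = 1.2890
|59.95 - 60.444| = 0.4940
|144.64 - 143.193| = 1.4470
|91.55 - 91.025| = 0.5250
|146.83 - 146.472| = 0.3580
|76.73 - 75.294| = 1.4360
hysteresis = max(diffs) = 1.4470

1.4470


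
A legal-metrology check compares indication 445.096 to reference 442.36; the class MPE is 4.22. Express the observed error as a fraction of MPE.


e = indication - reference = 445.096 - 442.36 = 2.7360
|e| = 2.7360
ratio = |e| / MPE = 2.7360 / 4.22
ratio = 0.6483

0.6483


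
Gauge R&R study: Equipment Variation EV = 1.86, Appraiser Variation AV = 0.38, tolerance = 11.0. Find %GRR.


GRR = sqrt(EV^2 + AV^2) = sqrt(1.86^2 + 0.38^2) = 1.8984204
%GRR = GRR / tol * 100 = 1.8984204 / 11.0 * 100
%GRR = 17.2584

17.2584


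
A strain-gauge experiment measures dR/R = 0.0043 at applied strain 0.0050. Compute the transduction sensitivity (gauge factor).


GF = (dR/R) / epsilon
= 0.0043 / 0.0050
= 0.8600

0.8600


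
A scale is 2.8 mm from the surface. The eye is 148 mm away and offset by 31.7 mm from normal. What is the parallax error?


error = h * offset / d
= 2.8 * 31.7 / 148
= 0.5997

0.5997


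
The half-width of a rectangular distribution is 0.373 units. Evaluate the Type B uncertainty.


u_B = half_width / sqrt(3)
u_B = 0.373 / 1.7320508
u_B = 0.2154

0.2154


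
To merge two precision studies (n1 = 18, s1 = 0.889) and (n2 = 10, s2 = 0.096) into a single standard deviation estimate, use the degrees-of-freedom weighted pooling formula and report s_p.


s_p = sqrt(((n1-1)*s1^2 + (n2-1)*s2^2) / (n1+n2-2))
numerator = (18-1)*0.889^2 + (10-1)*0.096^2 = 13.435457 + 0.082944 = 13.518401
denominator = 18 + 10 - 2 = 26
s_p^2 = 13.518401 / 26 = 0.5199385
s_p = sqrt(0.5199385) = 0.7211

0.7211


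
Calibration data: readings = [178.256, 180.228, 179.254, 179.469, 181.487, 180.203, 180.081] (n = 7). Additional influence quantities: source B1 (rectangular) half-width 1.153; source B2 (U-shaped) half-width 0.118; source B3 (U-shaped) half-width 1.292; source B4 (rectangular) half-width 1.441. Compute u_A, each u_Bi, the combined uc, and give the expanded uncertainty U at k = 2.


mean = (178.256 + 180.228 + 179.254 + 179.469 + 181.487 + 180.203 + 180.081) / 7 = 179.854
s = sqrt(sum((x - mean)^2)/(n-1)) = 1.003471
u_A = s / sqrt(n) = 1.003471 / sqrt(7) = 0.37927639
u_B1 = 1.153 / sqrt(3) = 0.66568486
u_B2 = 0.118 / sqrt(2) = 0.0834386
u_B3 = 1.292 / sqrt(2) = 0.91358196
u_B4 = 1.441 / sqrt(3) = 0.83196174
uc = sqrt(0.37927639^2 + 0.66568486^2 + 0.0834386^2 + 0.91358196^2 + 0.83196174^2) = 1.4562765
U = k * uc = 2 * 1.4562765
U = 2.9126

2.9126


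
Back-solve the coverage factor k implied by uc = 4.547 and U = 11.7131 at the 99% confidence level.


k = U / uc
k = 11.7131 / 4.547
k = 2.576

2.576


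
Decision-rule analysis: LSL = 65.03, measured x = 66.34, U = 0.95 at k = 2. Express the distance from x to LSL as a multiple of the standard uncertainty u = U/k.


u = U / k = 0.95 / 2 = 0.475
margin = |LSL - x| = |65.03 - 66.34| = 1.31
z = margin / u = 1.31 / 0.475
z = 2.7579

2.7579


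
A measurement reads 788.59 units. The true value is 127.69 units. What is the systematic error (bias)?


Systematic error = measured - true
= 788.59 - 127.69
= 660.9000

660.9000


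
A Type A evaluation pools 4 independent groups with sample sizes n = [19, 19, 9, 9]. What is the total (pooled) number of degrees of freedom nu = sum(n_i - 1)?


nu = sum_i (n_i - 1)
nu = ((19 - 1) + (19 - 1) + (9 - 1) + (9 - 1))
nu = 18 + 18 + 8 + 8
nu = 52

52


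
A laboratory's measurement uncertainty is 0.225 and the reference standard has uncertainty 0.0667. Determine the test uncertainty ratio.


TUR = u_lab / u_ref
= 0.225 / 0.0667
= 3.3733

3.3733


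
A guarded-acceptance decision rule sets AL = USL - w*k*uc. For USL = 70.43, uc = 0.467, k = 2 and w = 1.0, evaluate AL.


U = k * uc = 2 * 0.467 = 0.934
guard band g = w * U = 1.0 * 0.934 = 0.934
AL = USL - g = 70.43 - 0.934
AL = 69.4960

69.4960


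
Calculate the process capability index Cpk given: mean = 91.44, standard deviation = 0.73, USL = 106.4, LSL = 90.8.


Cpu = (USL - mean) / (3*sigma) = (106.4 - 91.44) / (3*0.73) = 6.8311
Cpl = (mean - LSL) / (3*sigma) = (91.44 - 90.8) / (3*0.73) = 0.2922
Cpk = min(Cpu, Cpl) = 0.2922

0.2922


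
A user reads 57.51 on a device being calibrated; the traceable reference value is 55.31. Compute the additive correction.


Correction = standard - reading
= 55.31 - 57.51
= -2.2000

-2.2000


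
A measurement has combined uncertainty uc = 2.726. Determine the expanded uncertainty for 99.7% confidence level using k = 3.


U = k * uc
U = 3 * 2.726
U = 8.1780

8.1780


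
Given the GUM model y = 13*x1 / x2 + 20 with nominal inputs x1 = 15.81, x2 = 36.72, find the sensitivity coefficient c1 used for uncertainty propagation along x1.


y = 13*x1 / x2 + 20
dy/dx1 = 13/x2
Evaluate at x2 = 36.72: c1 = 13 / 36.72
c1 = 0.3540

0.3540


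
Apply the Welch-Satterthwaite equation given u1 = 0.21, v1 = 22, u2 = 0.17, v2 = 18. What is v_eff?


uc = sqrt(u1^2 + u2^2) = sqrt(0.21^2 + 0.17^2) = 0.27018512
v_eff = uc^4 / (u1^4/v1 + u2^4/v2)
= 0.27018512^4 / (0.21^4/22 + 0.17^4/18)
= 0.0053289999 / 0.00013480101
v_eff = 39.5323

39.5323


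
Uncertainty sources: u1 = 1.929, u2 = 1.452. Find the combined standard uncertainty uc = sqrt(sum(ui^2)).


uc = sqrt(1.929^2 + 1.452^2)
uc = sqrt(5.829345)
uc = 2.4144

2.4144


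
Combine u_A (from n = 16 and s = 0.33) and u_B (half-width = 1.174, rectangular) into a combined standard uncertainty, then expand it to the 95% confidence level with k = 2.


u_A = s / sqrt(n) = 0.33 / sqrt(16) = 0.0825
u_B = half_width / sqrt(3) = 1.174 / sqrt(3) = 0.67780922
uc = sqrt(u_A^2 + u_B^2) = sqrt(0.0825^2 + 0.67780922^2) = 0.68281153
U = k * uc = 2 * 0.68281153
U = 1.3656

1.3656


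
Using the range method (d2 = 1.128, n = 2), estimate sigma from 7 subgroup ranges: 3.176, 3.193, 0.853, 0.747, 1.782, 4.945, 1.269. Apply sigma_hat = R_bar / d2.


R_bar = (3.176 + 3.193 + 0.853 + 0.747 + 1.782 + 4.945 + 1.269) / 7
R_bar = 15.965 / 7 = 2.2807143
sigma_hat = R_bar / d2 = 2.2807143 / 1.128 = 2.0219

2.0219


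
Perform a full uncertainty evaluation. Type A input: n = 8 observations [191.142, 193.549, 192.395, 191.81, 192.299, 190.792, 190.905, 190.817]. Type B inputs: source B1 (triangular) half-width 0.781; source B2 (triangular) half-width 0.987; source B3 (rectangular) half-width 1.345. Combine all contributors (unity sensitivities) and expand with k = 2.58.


mean = (191.142 + 193.549 + 192.395 + 191.81 + 192.299 + 190.792 + 190.905 + 190.817) / 8 = 191.713625
s = sqrt(sum((x - mean)^2)/(n-1)) = 0.98697112
u_A = s / sqrt(n) = 0.98697112 / sqrt(8) = 0.34894699
u_B1 = 0.781 / sqrt(6) = 0.31884191
u_B2 = 0.987 / sqrt(6) = 0.40294106
u_B3 = 1.345 / sqrt(3) = 0.77653611
uc = sqrt(0.34894699^2 + 0.31884191^2 + 0.40294106^2 + 0.77653611^2) = 0.99438121
U = k * uc = 2.58 * 0.99438121
U = 2.5655

2.5655


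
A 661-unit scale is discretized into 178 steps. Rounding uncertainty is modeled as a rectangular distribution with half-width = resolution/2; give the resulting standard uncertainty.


resolution = range / divisions
resolution = 661 / 178 = 3.7134831
u_res = resolution / (2*sqrt(3))
u_res = 3.7134831 / 3.4641016
u_res = 1.0720

1.0720


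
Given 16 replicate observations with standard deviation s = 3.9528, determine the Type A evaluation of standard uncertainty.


u_A = s / sqrt(n)
u_A = 3.9528 / sqrt(16)
u_A = 3.9528 / 4
u_A = 0.9882

0.9882


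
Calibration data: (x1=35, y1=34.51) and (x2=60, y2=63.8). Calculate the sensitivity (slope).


slope = (y2 - y1) / (x2 - x1)
= (63.8 - 34.51) / (60 - 35)
= 29.2900 / 25
= 1.1716

1.1716


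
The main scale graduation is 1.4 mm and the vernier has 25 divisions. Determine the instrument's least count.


LC = MSD / n_div
= 1.4 / 25
= 0.0560

0.0560


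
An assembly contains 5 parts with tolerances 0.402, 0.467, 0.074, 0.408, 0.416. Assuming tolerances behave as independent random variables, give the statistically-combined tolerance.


RSS = sqrt(0.402^2 + 0.467^2 + 0.074^2 + 0.408^2 + 0.416^2)
= sqrt(0.724689)
= 0.8513

0.8513


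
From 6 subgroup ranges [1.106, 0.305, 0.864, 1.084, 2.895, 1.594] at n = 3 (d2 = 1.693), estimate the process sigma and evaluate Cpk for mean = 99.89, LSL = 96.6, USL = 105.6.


R_bar = (1.106 + 0.305 + 0.864 + 1.084 + 2.895 + 1.594) / 6 = 1.308
sigma = R_bar / d2 = 1.308 / 1.693 = 0.77259303
Cp = (USL - LSL)/(6*sigma) = (105.6 - 96.6)/(6*0.77259303) = 1.9415
Cpu = (105.6 - 99.89)/(3*0.77259303) = 2.4636
Cpl = (99.89 - 96.6)/(3*0.77259303) = 1.4195
Cpk = min(Cpu, Cpl) = 1.4195

1.4195


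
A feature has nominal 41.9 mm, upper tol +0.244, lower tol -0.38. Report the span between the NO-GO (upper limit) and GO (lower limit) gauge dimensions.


GO = nominal - lower_tol (smallest hole = maximum material condition)
GO = 41.9 - 0.38 = 41.52
NO-GO = nominal + upper_tol (largest hole = least material condition)
NO-GO = 41.9 + 0.244 = 42.144
spread = NO-GO - GO = 42.144 - 41.52 = 0.6240

0.6240


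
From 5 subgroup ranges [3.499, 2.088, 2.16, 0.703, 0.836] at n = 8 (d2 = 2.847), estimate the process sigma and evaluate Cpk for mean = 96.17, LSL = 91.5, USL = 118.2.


R_bar = (3.499 + 2.088 + 2.16 + 0.703 + 0.836) / 5 = 1.8572
sigma = R_bar / d2 = 1.8572 / 2.847 = 0.65233579
Cp = (USL - LSL)/(6*sigma) = (118.2 - 91.5)/(6*0.65233579) = 6.8216
Cpu = (118.2 - 96.17)/(3*0.65233579) = 11.2570
Cpl = (96.17 - 91.5)/(3*0.65233579) = 2.3863
Cpk = min(Cpu, Cpl) = 2.3863

2.3863


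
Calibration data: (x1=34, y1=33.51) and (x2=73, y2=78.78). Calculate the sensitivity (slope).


slope = (y2 - y1) / (x2 - x1)
= (78.78 - 33.51) / (73 - 34)
= 45.2700 / 39
= 1.1608

1.1608


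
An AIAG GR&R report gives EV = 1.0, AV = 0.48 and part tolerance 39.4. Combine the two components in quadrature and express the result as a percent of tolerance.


GRR = sqrt(EV^2 + AV^2) = sqrt(1.0^2 + 0.48^2) = 1.109234
%GRR = GRR / tol * 100 = 1.109234 / 39.4 * 100
%GRR = 2.8153

2.8153


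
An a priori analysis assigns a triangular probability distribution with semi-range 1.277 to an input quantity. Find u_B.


u_B = half_width / sqrt(6)
u_B = 1.277 / 2.4494897
u_B = 0.5213

0.5213


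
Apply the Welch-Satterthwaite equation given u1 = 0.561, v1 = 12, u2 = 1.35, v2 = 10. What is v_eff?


uc = sqrt(u1^2 + u2^2) = sqrt(0.561^2 + 1.35^2) = 1.4619237
v_eff = uc^4 / (u1^4/v1 + u2^4/v2)
= 1.4619237^4 / (0.561^4/12 + 1.35^4/10)
= 4.5677132 / 0.34040473
v_eff = 13.4185

13.4185


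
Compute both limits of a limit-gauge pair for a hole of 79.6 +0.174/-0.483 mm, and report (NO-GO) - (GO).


GO = nominal - lower_tol (smallest hole = maximum material condition)
GO = 79.6 - 0.483 = 79.117
NO-GO = nominal + upper_tol (largest hole = least material condition)
NO-GO = 79.6 + 0.174 = 79.774
spread = NO-GO - GO = 79.774 - 79.117 = 0.6570

0.6570


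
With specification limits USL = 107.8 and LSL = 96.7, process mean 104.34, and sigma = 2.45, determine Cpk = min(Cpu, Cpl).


Cpu = (USL - mean) / (3*sigma) = (107.8 - 104.34) / (3*2.45) = 0.4707
Cpl = (mean - LSL) / (3*sigma) = (104.34 - 96.7) / (3*2.45) = 1.0395
Cpk = min(Cpu, Cpl) = 0.4707

0.4707


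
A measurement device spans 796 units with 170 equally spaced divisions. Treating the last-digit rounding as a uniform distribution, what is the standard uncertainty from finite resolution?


resolution = range / divisions
resolution = 796 / 170 = 4.6823529
u_res = resolution / (2*sqrt(3))
u_res = 4.6823529 / 3.4641016
u_res = 1.3517

1.3517


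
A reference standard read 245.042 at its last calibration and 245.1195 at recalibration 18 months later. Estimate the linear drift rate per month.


rate = (v2 - v1) / months
= (245.1195 - 245.042) / 18
= 0.0775 / 18
= 0.0043

0.0043


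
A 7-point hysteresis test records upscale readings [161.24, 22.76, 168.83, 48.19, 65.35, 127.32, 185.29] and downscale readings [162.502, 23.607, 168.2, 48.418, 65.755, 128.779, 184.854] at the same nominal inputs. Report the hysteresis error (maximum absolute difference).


|161.24 - 162.502| = 1.2620
|22.76 - 23.607| = 0.8470
|168.83 - 168.2| = 0.6300
|48.19 - 48.418| = 0.2280
|65.35 - 65.755| = 0.4050
|127.32 - 128.779| = 1.4590
|185.29 - 184.854| = 0.4360
hysteresis = max(diffs) = 1.4590

1.4590


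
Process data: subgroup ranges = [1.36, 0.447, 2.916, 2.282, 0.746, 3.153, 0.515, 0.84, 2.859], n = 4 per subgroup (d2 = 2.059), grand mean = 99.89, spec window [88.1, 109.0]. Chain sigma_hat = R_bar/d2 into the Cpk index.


R_bar = (1.36 + 0.447 + 2.916 + 2.282 + 0.746 + 3.153 + 0.515 + 0.84 + 2.859) / 9 = 1.6797778
sigma = R_bar / d2 = 1.6797778 / 2.059 = 0.81582215
Cp = (USL - LSL)/(6*sigma) = (109.0 - 88.1)/(6*0.81582215) = 4.2697
Cpu = (109.0 - 99.89)/(3*0.81582215) = 3.7222
Cpl = (99.89 - 88.1)/(3*0.81582215) = 4.8172
Cpk = min(Cpu, Cpl) = 3.7222

3.7222


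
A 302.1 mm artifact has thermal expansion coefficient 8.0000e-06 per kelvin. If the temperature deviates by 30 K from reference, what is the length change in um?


dL = L * alpha * dT
= 302.1 * 8.0000e-06 * 30
= 0.0725040 mm
dL_um = 0.0725040 * 1000 = 72.5040 um

72.5040


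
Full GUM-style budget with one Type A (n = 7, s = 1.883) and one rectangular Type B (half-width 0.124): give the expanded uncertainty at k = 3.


u_A = s / sqrt(n) = 1.883 / sqrt(7) = 0.7117071
u_B = half_width / sqrt(3) = 0.124 / sqrt(3) = 0.071591433
uc = sqrt(u_A^2 + u_B^2) = sqrt(0.7117071^2 + 0.071591433^2) = 0.71529877
U = k * uc = 3 * 0.71529877
U = 2.1459

2.1459


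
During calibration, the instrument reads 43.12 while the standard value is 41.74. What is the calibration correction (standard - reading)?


Correction = standard - reading
= 41.74 - 43.12
= -1.3800

-1.3800


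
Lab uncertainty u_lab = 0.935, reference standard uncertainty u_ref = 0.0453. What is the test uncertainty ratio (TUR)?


TUR = u_lab / u_ref
= 0.935 / 0.0453
= 20.6402

20.6402


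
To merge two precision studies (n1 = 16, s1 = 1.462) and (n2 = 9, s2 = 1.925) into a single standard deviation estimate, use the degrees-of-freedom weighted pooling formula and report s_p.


s_p = sqrt(((n1-1)*s1^2 + (n2-1)*s2^2) / (n1+n2-2))
numerator = (16-1)*1.462^2 + (9-1)*1.925^2 = 32.06166 + 29.645 = 61.70666
denominator = 16 + 9 - 2 = 23
s_p^2 = 61.70666 / 23 = 2.6828983
s_p = sqrt(2.6828983) = 1.6380

1.6380


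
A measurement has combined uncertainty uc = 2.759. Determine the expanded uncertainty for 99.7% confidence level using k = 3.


U = k * uc
U = 3 * 2.759
U = 8.2770

8.2770


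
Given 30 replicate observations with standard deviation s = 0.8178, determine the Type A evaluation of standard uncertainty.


u_A = s / sqrt(n)
u_A = 0.8178 / sqrt(30)
u_A = 0.8178 / 5.4772256
u_A = 0.1493

0.1493


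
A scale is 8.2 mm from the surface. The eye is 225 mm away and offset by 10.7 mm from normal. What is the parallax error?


error = h * offset / d
= 8.2 * 10.7 / 225
= 0.3900

0.3900


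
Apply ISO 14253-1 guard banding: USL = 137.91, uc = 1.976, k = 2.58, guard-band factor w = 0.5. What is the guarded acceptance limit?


U = k * uc = 2.58 * 1.976 = 5.09808
guard band g = w * U = 0.5 * 5.09808 = 2.54904
AL = USL - g = 137.91 - 2.54904
AL = 135.3610

135.3610


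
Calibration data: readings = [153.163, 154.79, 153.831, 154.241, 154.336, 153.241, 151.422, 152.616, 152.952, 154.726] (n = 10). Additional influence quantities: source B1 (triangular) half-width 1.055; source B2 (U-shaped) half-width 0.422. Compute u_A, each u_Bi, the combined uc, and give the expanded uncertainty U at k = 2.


mean = (153.163 + 154.79 + 153.831 + 154.241 + 154.336 + 153.241 + 151.422 + 152.616 + 152.952 + 154.726) / 10 = 153.5318
s = sqrt(sum((x - mean)^2)/(n-1)) = 1.0590927
u_A = s / sqrt(n) = 1.0590927 / sqrt(10) = 0.33491452
u_B1 = 1.055 / sqrt(6) = 0.43070195
u_B2 = 0.422 / sqrt(2) = 0.29839906
uc = sqrt(0.33491452^2 + 0.43070195^2 + 0.29839906^2) = 0.62186325
U = k * uc = 2 * 0.62186325
U = 1.2437

1.2437


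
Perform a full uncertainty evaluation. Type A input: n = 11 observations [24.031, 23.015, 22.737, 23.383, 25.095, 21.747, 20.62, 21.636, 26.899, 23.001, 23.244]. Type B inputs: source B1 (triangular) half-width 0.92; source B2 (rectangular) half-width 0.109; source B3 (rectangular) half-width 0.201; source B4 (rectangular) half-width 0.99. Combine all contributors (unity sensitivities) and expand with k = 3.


mean = (24.031 + 23.015 + 22.737 + 23.383 + 25.095 + 21.747 + 20.62 + 21.636 + 26.899 + 23.001 + 23.244) / 11 = 23.21890909
s = sqrt(sum((x - mean)^2)/(n-1)) = 1.7174859
u_A = s / sqrt(n) = 1.7174859 / sqrt(11) = 0.51784148
u_B1 = 0.92 / sqrt(6) = 0.37558843
u_B2 = 0.109 / sqrt(3) = 0.062931179
u_B3 = 0.201 / sqrt(3) = 0.1160474
u_B4 = 0.99 / sqrt(3) = 0.57157677
uc = sqrt(0.51784148^2 + 0.37558843^2 + 0.062931179^2 + 0.1160474^2 + 0.57157677^2) = 0.86795956
U = k * uc = 3 * 0.86795956
U = 2.6039

2.6039


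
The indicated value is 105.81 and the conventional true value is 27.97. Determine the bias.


Systematic error = measured - true
= 105.81 - 27.97
= 77.8400

77.8400


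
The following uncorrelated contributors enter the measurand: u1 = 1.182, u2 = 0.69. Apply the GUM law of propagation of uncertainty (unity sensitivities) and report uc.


uc = sqrt(1.182^2 + 0.69^2)
uc = sqrt(1.873224)
uc = 1.3687

1.3687


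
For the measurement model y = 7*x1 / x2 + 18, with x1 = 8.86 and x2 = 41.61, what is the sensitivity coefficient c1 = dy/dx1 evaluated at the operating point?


y = 7*x1 / x2 + 18
dy/dx1 = 7/x2
Evaluate at x2 = 41.61: c1 = 7 / 41.61
c1 = 0.1682

0.1682


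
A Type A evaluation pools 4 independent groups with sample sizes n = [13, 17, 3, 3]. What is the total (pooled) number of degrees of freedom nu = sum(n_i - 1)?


nu = sum_i (n_i - 1)
nu = ((13 - 1) + (17 - 1) + (3 - 1) + (3 - 1))
nu = 12 + 16 + 2 + 2
nu = 32

32


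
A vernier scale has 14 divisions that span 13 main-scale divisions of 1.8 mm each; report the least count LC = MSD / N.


LC = MSD / n_div
= 1.8 / 14
= 0.1286

0.1286


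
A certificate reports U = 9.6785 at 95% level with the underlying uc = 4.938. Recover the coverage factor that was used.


k = U / uc
k = 9.6785 / 4.938
k = 1.96

1.96


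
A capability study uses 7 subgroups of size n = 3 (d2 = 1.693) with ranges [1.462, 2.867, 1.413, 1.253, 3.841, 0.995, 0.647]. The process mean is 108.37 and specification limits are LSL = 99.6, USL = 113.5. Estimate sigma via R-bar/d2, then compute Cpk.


R_bar = (1.462 + 2.867 + 1.413 + 1.253 + 3.841 + 0.995 + 0.647) / 7 = 1.7825714
sigma = R_bar / d2 = 1.7825714 / 1.693 = 1.0529069
Cp = (USL - LSL)/(6*sigma) = (113.5 - 99.6)/(6*1.0529069) = 2.2003
Cpu = (113.5 - 108.37)/(3*1.0529069) = 1.6241
Cpl = (108.37 - 99.6)/(3*1.0529069) = 2.7764
Cpk = min(Cpu, Cpl) = 1.6241

1.6241


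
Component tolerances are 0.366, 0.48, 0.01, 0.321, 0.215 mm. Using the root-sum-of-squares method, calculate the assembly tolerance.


RSS = sqrt(0.366^2 + 0.48^2 + 0.01^2 + 0.321^2 + 0.215^2)
= sqrt(0.513722)
= 0.7167

0.7167


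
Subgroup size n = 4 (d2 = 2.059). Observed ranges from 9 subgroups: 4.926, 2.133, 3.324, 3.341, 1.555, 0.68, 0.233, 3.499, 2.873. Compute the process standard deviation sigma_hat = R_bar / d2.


R_bar = (4.926 + 2.133 + 3.324 + 3.341 + 1.555 + 0.68 + 0.233 + 3.499 + 2.873) / 9
R_bar = 22.564 / 9 = 2.5071111
sigma_hat = R_bar / d2 = 2.5071111 / 2.059 = 1.2176

1.2176


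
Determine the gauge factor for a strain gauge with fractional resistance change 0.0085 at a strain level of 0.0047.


GF = (dR/R) / epsilon
= 0.0085 / 0.0047
= 1.8085

1.8085


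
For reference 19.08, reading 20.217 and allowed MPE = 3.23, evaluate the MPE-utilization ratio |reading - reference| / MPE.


e = indication - reference = 20.217 - 19.08 = 1.1370
|e| = 1.1370
ratio = |e| / MPE = 1.1370 / 3.23
ratio = 0.3520

0.3520


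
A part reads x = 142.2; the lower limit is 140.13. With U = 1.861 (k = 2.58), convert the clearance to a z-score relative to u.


u = U / k = 1.861 / 2.58 = 0.72131783
margin = |LSL - x| = |140.13 - 142.2| = 2.07
z = margin / u = 2.07 / 0.72131783
z = 2.8697

2.8697


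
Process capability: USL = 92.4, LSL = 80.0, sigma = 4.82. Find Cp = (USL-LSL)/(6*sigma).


Cp = (USL - LSL) / (6 * sigma)
= (92.4 - 80.0) / (6 * 4.82)
= 12.4000 / 28.9200
= 0.4288

0.4288


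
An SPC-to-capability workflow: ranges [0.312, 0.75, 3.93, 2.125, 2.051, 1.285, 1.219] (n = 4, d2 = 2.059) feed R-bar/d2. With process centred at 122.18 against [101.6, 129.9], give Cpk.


R_bar = (0.312 + 0.75 + 3.93 + 2.125 + 2.051 + 1.285 + 1.219) / 7 = 1.6674286
sigma = R_bar / d2 = 1.6674286 / 2.059 = 0.80982448
Cp = (USL - LSL)/(6*sigma) = (129.9 - 101.6)/(6*0.80982448) = 5.8243
Cpu = (129.9 - 122.18)/(3*0.80982448) = 3.1776
Cpl = (122.18 - 101.6)/(3*0.80982448) = 8.4710
Cpk = min(Cpu, Cpl) = 3.1776

3.1776


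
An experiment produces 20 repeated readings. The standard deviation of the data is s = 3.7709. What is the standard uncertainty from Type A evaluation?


u_A = s / sqrt(n)
u_A = 3.7709 / sqrt(20)
u_A = 3.7709 / 4.472136
u_A = 0.8432

0.8432


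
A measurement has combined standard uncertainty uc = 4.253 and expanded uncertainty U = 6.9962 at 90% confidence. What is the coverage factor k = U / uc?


k = U / uc
k = 6.9962 / 4.253
k = 1.645

1.645


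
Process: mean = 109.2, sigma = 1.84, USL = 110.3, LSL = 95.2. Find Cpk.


Cpu = (USL - mean) / (3*sigma) = (110.3 - 109.2) / (3*1.84) = 0.1993
Cpl = (mean - LSL) / (3*sigma) = (109.2 - 95.2) / (3*1.84) = 2.5362
Cpk = min(Cpu, Cpl) = 0.1993

0.1993


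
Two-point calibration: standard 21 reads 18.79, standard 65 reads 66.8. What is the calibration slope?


slope = (y2 - y1) / (x2 - x1)
= (66.8 - 18.79) / (65 - 21)
= 48.0100 / 44
= 1.0911

1.0911


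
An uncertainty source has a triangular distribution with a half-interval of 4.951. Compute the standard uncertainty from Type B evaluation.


u_B = half_width / sqrt(6)
u_B = 4.951 / 2.4494897
u_B = 2.0212

2.0212


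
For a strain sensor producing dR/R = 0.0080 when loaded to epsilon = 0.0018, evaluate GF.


GF = (dR/R) / epsilon
= 0.0080 / 0.0018
= 4.4444

4.4444


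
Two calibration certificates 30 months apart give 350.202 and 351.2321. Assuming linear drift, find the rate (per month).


rate = (v2 - v1) / months
= (351.2321 - 350.202) / 30
= 1.0301 / 30
= 0.0343

0.0343


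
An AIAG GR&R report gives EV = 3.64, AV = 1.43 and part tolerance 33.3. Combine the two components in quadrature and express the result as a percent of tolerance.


GRR = sqrt(EV^2 + AV^2) = sqrt(3.64^2 + 1.43^2) = 3.9108183
%GRR = GRR / tol * 100 = 3.9108183 / 33.3 * 100
%GRR = 11.7442

11.7442


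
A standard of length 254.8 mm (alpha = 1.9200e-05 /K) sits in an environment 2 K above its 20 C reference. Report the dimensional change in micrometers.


dL = L * alpha * dT
= 254.8 * 1.9200e-05 * 2
= 0.0097843 mm
dL_um = 0.0097843 * 1000 = 9.7843 um

9.7843


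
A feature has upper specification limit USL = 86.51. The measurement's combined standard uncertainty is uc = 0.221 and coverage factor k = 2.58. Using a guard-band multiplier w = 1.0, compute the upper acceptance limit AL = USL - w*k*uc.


U = k * uc = 2.58 * 0.221 = 0.57018
guard band g = w * U = 1.0 * 0.57018 = 0.57018
AL = USL - g = 86.51 - 0.57018
AL = 85.9398

85.9398


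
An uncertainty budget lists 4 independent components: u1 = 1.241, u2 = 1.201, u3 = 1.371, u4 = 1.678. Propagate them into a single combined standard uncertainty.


uc = sqrt(1.241^2 + 1.201^2 + 1.371^2 + 1.678^2)
uc = sqrt(7.677807)
uc = 2.7709

2.7709


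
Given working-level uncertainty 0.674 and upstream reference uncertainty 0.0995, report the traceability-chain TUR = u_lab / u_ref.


TUR = u_lab / u_ref
= 0.674 / 0.0995
= 6.7739

6.7739


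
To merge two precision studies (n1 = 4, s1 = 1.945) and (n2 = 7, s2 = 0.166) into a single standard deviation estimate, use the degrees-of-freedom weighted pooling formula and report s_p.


s_p = sqrt(((n1-1)*s1^2 + (n2-1)*s2^2) / (n1+n2-2))
numerator = (4-1)*1.945^2 + (7-1)*0.166^2 = 11.349075 + 0.165336 = 11.514411
denominator = 4 + 7 - 2 = 9
s_p^2 = 11.514411 / 9 = 1.279379
s_p = sqrt(1.279379) = 1.1311

1.1311


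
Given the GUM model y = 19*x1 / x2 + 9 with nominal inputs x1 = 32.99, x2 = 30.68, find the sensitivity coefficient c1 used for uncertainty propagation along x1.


y = 19*x1 / x2 + 9
dy/dx1 = 19/x2
Evaluate at x2 = 30.68: c1 = 19 / 30.68
c1 = 0.6193

0.6193


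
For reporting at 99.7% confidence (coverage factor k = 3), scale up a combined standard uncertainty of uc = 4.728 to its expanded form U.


U = k * uc
U = 3 * 4.728
U = 14.1840

14.1840


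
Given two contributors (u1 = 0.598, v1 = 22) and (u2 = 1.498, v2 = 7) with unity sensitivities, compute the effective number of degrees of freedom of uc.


uc = sqrt(u1^2 + u2^2) = sqrt(0.598^2 + 1.498^2) = 1.6129501
v_eff = uc^4 / (u1^4/v1 + u2^4/v2)
= 1.6129501^4 / (0.598^4/22 + 1.498^4/7)
= 6.7683643 / 0.72517761
v_eff = 9.3334

9.3334


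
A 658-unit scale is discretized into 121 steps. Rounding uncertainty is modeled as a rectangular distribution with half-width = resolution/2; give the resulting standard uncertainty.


resolution = range / divisions
resolution = 658 / 121 = 5.4380165
u_res = resolution / (2*sqrt(3))
u_res = 5.4380165 / 3.4641016
u_res = 1.5698

1.5698


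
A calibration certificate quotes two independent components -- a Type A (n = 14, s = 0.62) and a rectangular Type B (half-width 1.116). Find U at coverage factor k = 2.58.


u_A = s / sqrt(n) = 0.62 / sqrt(14) = 0.16570197
u_B = half_width / sqrt(3) = 1.116 / sqrt(3) = 0.6443229
uc = sqrt(u_A^2 + u_B^2) = sqrt(0.16570197^2 + 0.6443229^2) = 0.66528877
U = k * uc = 2.58 * 0.66528877
U = 1.7164

1.7164


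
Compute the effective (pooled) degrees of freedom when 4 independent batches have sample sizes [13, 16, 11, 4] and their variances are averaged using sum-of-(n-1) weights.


nu = sum_i (n_i - 1)
nu = ((13 - 1) + (16 - 1) + (11 - 1) + (4 - 1))
nu = 12 + 15 + 10 + 3
nu = 40

40


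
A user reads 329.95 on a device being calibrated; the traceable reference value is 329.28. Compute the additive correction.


Correction = standard - reading
= 329.28 - 329.95
= -0.6700

-0.6700


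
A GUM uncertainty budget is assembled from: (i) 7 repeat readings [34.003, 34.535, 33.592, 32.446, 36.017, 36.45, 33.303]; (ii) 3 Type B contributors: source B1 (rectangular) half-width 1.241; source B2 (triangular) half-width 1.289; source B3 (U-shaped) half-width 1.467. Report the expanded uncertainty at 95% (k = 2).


mean = (34.003 + 34.535 + 33.592 + 32.446 + 36.017 + 36.45 + 33.303) / 7 = 34.33514286
s = sqrt(sum((x - mean)^2)/(n-1)) = 1.4513193
u_A = s / sqrt(n) = 1.4513193 / sqrt(7) = 0.54854713
u_B1 = 1.241 / sqrt(3) = 0.71649168
u_B2 = 1.289 / sqrt(6) = 0.52623205
u_B3 = 1.467 / sqrt(2) = 1.0373256
uc = sqrt(0.54854713^2 + 0.71649168^2 + 0.52623205^2 + 1.0373256^2) = 1.4721511
U = k * uc = 2 * 1.4721511
U = 2.9443

2.9443


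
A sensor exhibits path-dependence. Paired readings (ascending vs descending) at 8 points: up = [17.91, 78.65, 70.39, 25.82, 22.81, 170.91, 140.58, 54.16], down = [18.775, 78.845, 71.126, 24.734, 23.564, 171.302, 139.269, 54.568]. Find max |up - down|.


|17.91 - 18.775| = 0.8650
|78.65 - 78.845| = 0.1950
|70.39 - 71.126| = 0.7360
|25.82 - 24.734| = 1.0860
|22.81 - 23.564| = 0.7540
|170.91 - 171.302| = 0.3920
|140.58 - 139.269| = 1.3110
|54.16 - 54.568| = 0.4080
hysteresis = max(diffs) = 1.3110

1.3110


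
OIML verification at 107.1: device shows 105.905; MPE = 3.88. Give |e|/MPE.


e = indication - reference = 105.905 - 107.1 = -1.1950
|e| = 1.1950
ratio = |e| / MPE = 1.1950 / 3.88
ratio = 0.3080

0.3080


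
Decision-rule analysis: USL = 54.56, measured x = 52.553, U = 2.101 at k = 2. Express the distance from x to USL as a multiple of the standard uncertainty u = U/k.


u = U / k = 2.101 / 2 = 1.0505
margin = |USL - x| = |54.56 - 52.553| = 2.007
z = margin / u = 2.007 / 1.0505
z = 1.9105

1.9105


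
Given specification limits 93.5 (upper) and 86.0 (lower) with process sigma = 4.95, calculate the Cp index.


Cp = (USL - LSL) / (6 * sigma)
= (93.5 - 86.0) / (6 * 4.95)
= 7.5000 / 29.7000
= 0.2525

0.2525


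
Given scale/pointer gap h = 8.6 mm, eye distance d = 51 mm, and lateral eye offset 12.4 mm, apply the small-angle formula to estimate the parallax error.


error = h * offset / d
= 8.6 * 12.4 / 51
= 2.0910

2.0910
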